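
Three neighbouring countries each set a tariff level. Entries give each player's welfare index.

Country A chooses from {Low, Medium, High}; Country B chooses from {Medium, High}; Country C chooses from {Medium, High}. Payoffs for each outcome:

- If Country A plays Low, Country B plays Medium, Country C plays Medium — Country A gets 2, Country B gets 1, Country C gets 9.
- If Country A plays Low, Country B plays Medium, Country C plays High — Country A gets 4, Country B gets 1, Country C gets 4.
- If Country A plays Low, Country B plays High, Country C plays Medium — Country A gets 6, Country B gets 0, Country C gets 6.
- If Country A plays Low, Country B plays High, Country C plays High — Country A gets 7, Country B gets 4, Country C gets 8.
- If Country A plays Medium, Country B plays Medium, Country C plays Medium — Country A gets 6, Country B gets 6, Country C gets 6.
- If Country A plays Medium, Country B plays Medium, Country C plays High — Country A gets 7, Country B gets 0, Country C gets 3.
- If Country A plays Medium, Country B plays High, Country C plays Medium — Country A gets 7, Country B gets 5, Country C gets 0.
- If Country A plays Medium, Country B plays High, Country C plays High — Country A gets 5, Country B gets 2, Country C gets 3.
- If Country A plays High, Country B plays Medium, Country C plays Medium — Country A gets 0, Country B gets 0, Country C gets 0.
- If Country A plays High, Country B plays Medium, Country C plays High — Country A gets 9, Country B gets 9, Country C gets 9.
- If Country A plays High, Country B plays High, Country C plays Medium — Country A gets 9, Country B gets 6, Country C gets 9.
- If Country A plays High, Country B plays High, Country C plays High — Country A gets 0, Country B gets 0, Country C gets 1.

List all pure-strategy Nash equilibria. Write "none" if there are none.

Country A against (Medium, Medium): payoffs 2, 6, 0 → best response Medium.
Country A against (Medium, High): payoffs 4, 7, 9 → best response High.
Country A against (High, Medium): payoffs 6, 7, 9 → best response High.
Country A against (High, High): payoffs 7, 5, 0 → best response Low.
Country B against (Low, Medium): payoffs 1, 0 → best response Medium.
Country B against (Low, High): payoffs 1, 4 → best response High.
Country B against (Medium, Medium): payoffs 6, 5 → best response Medium.
Country B against (Medium, High): payoffs 0, 2 → best response High.
Country B against (High, Medium): payoffs 0, 6 → best response High.
Country B against (High, High): payoffs 9, 0 → best response Medium.
Country C against (Low, Medium): payoffs 9, 4 → best response Medium.
Country C against (Low, High): payoffs 6, 8 → best response High.
Country C against (Medium, Medium): payoffs 6, 3 → best response Medium.
Country C against (Medium, High): payoffs 0, 3 → best response High.
Country C against (High, Medium): payoffs 0, 9 → best response High.
Country C against (High, High): payoffs 9, 1 → best response Medium.
Mutual best responses: (Low, High, High); (Medium, Medium, Medium); (High, Medium, High); (High, High, Medium).

(Low, High, High); (Medium, Medium, Medium); (High, Medium, High); (High, High, Medium)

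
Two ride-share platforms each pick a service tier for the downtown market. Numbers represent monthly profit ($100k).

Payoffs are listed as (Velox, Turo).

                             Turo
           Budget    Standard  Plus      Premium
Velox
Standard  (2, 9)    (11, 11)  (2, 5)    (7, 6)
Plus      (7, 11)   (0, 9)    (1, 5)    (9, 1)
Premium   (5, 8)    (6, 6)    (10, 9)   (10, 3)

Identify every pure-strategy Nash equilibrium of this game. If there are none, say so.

For each player, find the best response to each opponent profile; mutual best responses are the pure NE.
Velox against Budget: payoffs 2, 7, 5 → best response Plus.
Velox against Standard: payoffs 11, 0, 6 → best response Standard.
Velox against Plus: payoffs 2, 1, 10 → best response Premium.
Velox against Premium: payoffs 7, 9, 10 → best response Premium.
Turo against Standard: payoffs 9, 11, 5, 6 → best response Standard.
Turo against Plus: payoffs 11, 9, 5, 1 → best response Budget.
Turo against Premium: payoffs 8, 6, 9, 3 → best response Plus.
Mutual best responses: (Standard, Standard); (Plus, Budget); (Premium, Plus).

The pure Nash equilibria are (Standard, Standard) and (Plus, Budget) and (Premium, Plus).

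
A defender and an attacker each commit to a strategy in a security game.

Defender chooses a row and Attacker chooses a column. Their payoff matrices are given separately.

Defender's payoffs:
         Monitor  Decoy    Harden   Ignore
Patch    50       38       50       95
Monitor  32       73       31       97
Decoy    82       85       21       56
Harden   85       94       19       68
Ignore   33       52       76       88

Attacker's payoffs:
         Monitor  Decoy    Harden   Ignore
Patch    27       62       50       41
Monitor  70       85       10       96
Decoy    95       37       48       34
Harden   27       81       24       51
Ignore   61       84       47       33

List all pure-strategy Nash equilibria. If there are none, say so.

(Monitor, Ignore); (Harden, Decoy)

(Patch, Monitor): Defender can switch to Decoy (50 → 82). Not NE.
(Patch, Decoy): Defender can switch to Monitor (38 → 73). Not NE.
(Patch, Harden): Defender can switch to Ignore (50 → 76). Not NE.
(Patch, Ignore): Defender can switch to Monitor (95 → 97). Not NE.
(Monitor, Monitor): Defender can switch to Patch (32 → 50). Not NE.
(Monitor, Decoy): Defender can switch to Decoy (73 → 85). Not NE.
(Monitor, Harden): Defender can switch to Patch (31 → 50). Not NE.
(Monitor, Ignore): Defender gets 97, best alternative 95; Attacker gets 96, best alternative 85. No profitable deviation — NE.
(Decoy, Monitor): Defender can switch to Harden (82 → 85). Not NE.
(Harden, Decoy): Defender gets 94, best alternative 85; Attacker gets 81, best alternative 51. No profitable deviation — NE.
(The remaining 10 profiles each have a profitable deviation by the same check.)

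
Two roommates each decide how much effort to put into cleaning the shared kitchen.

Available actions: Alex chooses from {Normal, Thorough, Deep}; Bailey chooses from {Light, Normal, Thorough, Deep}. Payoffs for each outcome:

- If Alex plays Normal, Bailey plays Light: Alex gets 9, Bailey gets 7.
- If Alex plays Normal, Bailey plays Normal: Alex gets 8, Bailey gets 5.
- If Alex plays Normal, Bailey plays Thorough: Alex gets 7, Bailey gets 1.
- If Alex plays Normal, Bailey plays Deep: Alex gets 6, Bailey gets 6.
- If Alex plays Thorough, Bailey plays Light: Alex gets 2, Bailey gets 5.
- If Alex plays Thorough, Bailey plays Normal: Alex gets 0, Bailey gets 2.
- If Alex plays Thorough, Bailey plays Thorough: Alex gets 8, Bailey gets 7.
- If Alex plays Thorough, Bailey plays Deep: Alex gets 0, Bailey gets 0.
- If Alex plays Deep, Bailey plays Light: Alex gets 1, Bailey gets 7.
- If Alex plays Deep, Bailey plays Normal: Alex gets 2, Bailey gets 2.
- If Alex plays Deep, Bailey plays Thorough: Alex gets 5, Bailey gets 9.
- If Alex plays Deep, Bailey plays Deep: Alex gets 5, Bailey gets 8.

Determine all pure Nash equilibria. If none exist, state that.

The pure Nash equilibria are (Normal, Light) and (Thorough, Thorough).

Alex against Light: payoffs 9, 2, 1 → best response Normal.
Alex against Normal: payoffs 8, 0, 2 → best response Normal.
Alex against Thorough: payoffs 7, 8, 5 → best response Thorough.
Alex against Deep: payoffs 6, 0, 5 → best response Normal.
Bailey against Normal: payoffs 7, 5, 1, 6 → best response Light.
Bailey against Thorough: payoffs 5, 2, 7, 0 → best response Thorough.
Bailey against Deep: payoffs 7, 2, 9, 8 → best response Thorough.
Mutual best responses: (Normal, Light); (Thorough, Thorough).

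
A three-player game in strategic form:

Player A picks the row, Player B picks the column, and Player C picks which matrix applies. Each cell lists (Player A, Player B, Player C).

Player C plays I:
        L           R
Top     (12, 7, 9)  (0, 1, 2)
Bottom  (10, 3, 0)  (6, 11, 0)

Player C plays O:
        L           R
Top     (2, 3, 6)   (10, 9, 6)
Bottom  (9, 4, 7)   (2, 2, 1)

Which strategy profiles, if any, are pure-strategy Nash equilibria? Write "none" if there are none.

The pure Nash equilibria are (Top, L, I); (Top, R, O); (Bottom, L, O).

(Top, L, I): Player A gets 12, best alternative 10; Player B gets 7, best alternative 1; Player C gets 9, best alternative 6. No profitable deviation — NE.
(Top, L, O): Player A can switch to Bottom (2 → 9). Not NE.
(Top, R, I): Player A can switch to Bottom (0 → 6). Not NE.
(Top, R, O): Player A gets 10, best alternative 2; Player B gets 9, best alternative 3; Player C gets 6, best alternative 2. No profitable deviation — NE.
(Bottom, L, I): Player A can switch to Top (10 → 12). Not NE.
(Bottom, L, O): Player A gets 9, best alternative 2; Player B gets 4, best alternative 2; Player C gets 7, best alternative 0. No profitable deviation — NE.
(Bottom, R, I): Player C can switch to O (0 → 1). Not NE.
(Bottom, R, O): Player A can switch to Top (2 → 10). Not NE.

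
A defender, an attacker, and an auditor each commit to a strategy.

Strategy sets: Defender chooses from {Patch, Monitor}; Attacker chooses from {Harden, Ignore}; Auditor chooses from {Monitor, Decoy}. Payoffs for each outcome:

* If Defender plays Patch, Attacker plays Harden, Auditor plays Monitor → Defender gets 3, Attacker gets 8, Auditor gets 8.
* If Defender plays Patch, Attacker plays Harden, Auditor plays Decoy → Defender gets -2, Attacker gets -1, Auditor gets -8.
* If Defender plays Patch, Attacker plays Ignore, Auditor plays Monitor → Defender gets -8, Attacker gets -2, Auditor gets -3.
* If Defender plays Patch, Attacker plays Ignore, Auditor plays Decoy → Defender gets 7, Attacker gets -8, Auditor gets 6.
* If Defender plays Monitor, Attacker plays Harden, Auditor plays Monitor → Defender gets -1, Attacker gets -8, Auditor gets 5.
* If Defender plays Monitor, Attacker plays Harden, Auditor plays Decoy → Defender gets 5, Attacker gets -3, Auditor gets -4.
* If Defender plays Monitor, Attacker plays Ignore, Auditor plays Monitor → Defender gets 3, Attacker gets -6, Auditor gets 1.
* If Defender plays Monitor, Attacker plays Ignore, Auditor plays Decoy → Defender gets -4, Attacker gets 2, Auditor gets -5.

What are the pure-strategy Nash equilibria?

Mark each player's best response to every combination of opponents' strategies; a profile where every player is best-responding is a pure Nash equilibrium.
Defender against (Harden, Monitor): payoffs 3, -1 → best response Patch.
Defender against (Harden, Decoy): payoffs -2, 5 → best response Monitor.
Defender against (Ignore, Monitor): payoffs -8, 3 → best response Monitor.
Defender against (Ignore, Decoy): payoffs 7, -4 → best response Patch.
Attacker against (Patch, Monitor): payoffs 8, -2 → best response Harden.
Attacker against (Patch, Decoy): payoffs -1, -8 → best response Harden.
Attacker against (Monitor, Monitor): payoffs -8, -6 → best response Ignore.
Attacker against (Monitor, Decoy): payoffs -3, 2 → best response Ignore.
Auditor against (Patch, Harden): payoffs 8, -8 → best response Monitor.
Auditor against (Patch, Ignore): payoffs -3, 6 → best response Decoy.
Auditor against (Monitor, Harden): payoffs 5, -4 → best response Monitor.
Auditor against (Monitor, Ignore): payoffs 1, -5 → best response Monitor.
Mutual best responses: (Patch, Harden, Monitor); (Monitor, Ignore, Monitor).

(Patch, Harden, Monitor) and (Monitor, Ignore, Monitor)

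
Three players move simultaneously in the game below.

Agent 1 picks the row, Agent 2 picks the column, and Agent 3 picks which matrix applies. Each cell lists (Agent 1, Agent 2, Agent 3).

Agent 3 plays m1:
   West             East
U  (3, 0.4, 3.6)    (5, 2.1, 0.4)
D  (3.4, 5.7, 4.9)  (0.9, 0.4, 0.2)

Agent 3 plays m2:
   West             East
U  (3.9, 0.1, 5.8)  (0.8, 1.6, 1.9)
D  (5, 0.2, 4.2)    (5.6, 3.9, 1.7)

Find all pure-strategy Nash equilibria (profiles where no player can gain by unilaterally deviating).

(D, West, m1) and (D, East, m2)

For each strategy profile, look for a profitable unilateral deviation.
(U, West, m1): Agent 1 can switch to D (3 → 3.4). Not NE.
(U, West, m2): Agent 1 can switch to D (3.9 → 5). Not NE.
(U, East, m1): Agent 3 can switch to m2 (0.4 → 1.9). Not NE.
(U, East, m2): Agent 1 can switch to D (0.8 → 5.6). Not NE.
(D, West, m1): Agent 1 gets 3.4, best alternative 3; Agent 2 gets 5.7, best alternative 0.4; Agent 3 gets 4.9, best alternative 4.2. No profitable deviation — NE.
(D, West, m2): Agent 2 can switch to East (0.2 → 3.9). Not NE.
(D, East, m1): Agent 1 can switch to U (0.9 → 5). Not NE.
(D, East, m2): Agent 1 gets 5.6, best alternative 0.8; Agent 2 gets 3.9, best alternative 0.2; Agent 3 gets 1.7, best alternative 0.2. No profitable deviation — NE.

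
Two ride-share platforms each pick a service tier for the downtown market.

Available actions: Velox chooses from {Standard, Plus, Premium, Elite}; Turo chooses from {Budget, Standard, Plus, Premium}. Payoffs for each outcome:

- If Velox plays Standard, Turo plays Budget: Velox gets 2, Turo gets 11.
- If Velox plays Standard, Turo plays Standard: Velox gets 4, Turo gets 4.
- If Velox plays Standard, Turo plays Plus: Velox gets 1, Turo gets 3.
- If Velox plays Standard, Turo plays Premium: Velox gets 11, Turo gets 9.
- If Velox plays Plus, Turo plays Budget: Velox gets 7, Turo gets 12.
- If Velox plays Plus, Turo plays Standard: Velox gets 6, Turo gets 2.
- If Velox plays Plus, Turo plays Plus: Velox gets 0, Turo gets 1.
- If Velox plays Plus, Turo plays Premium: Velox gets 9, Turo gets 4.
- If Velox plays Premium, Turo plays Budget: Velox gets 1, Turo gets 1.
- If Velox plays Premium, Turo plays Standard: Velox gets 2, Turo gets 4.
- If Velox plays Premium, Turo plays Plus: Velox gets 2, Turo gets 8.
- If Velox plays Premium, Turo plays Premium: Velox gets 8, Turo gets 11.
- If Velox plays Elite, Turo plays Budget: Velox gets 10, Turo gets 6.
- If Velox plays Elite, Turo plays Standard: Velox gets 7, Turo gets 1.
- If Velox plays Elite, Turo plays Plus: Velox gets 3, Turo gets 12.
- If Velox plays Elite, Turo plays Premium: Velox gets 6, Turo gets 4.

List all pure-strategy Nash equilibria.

The unique pure-strategy Nash equilibrium is (Elite, Plus).

For each player, find the best response to each opponent profile; mutual best responses are the pure NE.
Velox against Budget: payoffs 2, 7, 1, 10 → best response Elite.
Velox against Standard: payoffs 4, 6, 2, 7 → best response Elite.
Velox against Plus: payoffs 1, 0, 2, 3 → best response Elite.
Velox against Premium: payoffs 11, 9, 8, 6 → best response Standard.
Turo against Standard: payoffs 11, 4, 3, 9 → best response Budget.
Turo against Plus: payoffs 12, 2, 1, 4 → best response Budget.
Turo against Premium: payoffs 1, 4, 8, 11 → best response Premium.
Turo against Elite: payoffs 6, 1, 12, 4 → best response Plus.
Mutual best responses: (Elite, Plus).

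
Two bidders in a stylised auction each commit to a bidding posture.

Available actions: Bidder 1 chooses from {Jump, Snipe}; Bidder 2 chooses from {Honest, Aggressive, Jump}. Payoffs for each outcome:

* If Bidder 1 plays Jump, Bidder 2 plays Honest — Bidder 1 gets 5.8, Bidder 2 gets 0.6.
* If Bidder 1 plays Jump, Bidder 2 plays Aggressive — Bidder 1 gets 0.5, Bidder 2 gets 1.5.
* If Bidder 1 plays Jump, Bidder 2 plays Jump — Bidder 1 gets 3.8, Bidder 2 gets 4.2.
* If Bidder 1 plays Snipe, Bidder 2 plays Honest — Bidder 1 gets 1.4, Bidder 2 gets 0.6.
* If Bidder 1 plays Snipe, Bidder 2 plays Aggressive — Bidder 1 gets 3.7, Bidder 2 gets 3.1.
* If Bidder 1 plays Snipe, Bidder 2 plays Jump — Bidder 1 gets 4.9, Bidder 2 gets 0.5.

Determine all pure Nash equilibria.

For each player, find the best response to each opponent profile; mutual best responses are the pure NE.
Bidder 1 against Honest: payoffs 5.8, 1.4 → best response Jump.
Bidder 1 against Aggressive: payoffs 0.5, 3.7 → best response Snipe.
Bidder 1 against Jump: payoffs 3.8, 4.9 → best response Snipe.
Bidder 2 against Jump: payoffs 0.6, 1.5, 4.2 → best response Jump.
Bidder 2 against Snipe: payoffs 0.6, 3.1, 0.5 → best response Aggressive.
Mutual best responses: (Snipe, Aggressive).

The unique pure-strategy Nash equilibrium is (Snipe, Aggressive).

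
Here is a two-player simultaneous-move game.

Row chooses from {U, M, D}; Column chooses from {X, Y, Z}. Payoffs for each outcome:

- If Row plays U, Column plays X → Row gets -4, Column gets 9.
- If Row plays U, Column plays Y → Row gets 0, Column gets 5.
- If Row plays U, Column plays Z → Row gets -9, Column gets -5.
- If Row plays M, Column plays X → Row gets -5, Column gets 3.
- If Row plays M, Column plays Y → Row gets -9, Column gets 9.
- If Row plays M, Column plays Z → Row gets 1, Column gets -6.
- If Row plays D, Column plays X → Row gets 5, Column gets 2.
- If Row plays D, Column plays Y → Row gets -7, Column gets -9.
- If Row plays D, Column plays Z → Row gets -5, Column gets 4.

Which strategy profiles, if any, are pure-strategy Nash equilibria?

Row against X: payoffs -4, -5, 5 → best response D.
Row against Y: payoffs 0, -9, -7 → best response U.
Row against Z: payoffs -9, 1, -5 → best response M.
Column against U: payoffs 9, 5, -5 → best response X.
Column against M: payoffs 3, 9, -6 → best response Y.
Column against D: payoffs 2, -9, 4 → best response Z.
No profile is a mutual best response for all players.

No pure-strategy Nash equilibrium.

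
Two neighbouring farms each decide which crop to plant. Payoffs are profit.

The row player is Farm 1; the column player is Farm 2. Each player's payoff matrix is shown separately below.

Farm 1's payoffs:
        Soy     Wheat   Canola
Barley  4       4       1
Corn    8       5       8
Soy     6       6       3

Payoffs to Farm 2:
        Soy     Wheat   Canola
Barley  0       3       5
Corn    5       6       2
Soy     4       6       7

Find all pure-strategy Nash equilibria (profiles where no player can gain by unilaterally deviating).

(Barley, Soy): Farm 1 can switch to Corn (4 → 8). Not NE.
(Barley, Wheat): Farm 1 can switch to Corn (4 → 5). Not NE.
(Barley, Canola): Farm 1 can switch to Corn (1 → 8). Not NE.
(Corn, Soy): Farm 2 can switch to Wheat (5 → 6). Not NE.
(Corn, Wheat): Farm 1 can switch to Soy (5 → 6). Not NE.
(Corn, Canola): Farm 2 can switch to Soy (2 → 5). Not NE.
(The remaining 3 profiles each have a profitable deviation by the same check.)

There is no pure-strategy Nash equilibrium.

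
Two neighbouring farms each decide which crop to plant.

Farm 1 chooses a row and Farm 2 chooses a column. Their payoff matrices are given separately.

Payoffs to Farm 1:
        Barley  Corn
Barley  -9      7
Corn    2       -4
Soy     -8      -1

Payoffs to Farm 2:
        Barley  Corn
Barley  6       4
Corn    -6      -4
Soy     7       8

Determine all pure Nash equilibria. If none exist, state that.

(Barley, Barley): Farm 1 can switch to Corn (-9 → 2). Not NE.
(Barley, Corn): Farm 2 can switch to Barley (4 → 6). Not NE.
(Corn, Barley): Farm 2 can switch to Corn (-6 → -4). Not NE.
(Corn, Corn): Farm 1 can switch to Barley (-4 → 7). Not NE.
(Soy, Barley): Farm 1 can switch to Corn (-8 → 2). Not NE.
(Soy, Corn): Farm 1 can switch to Barley (-1 → 7). Not NE.

No pure-strategy Nash equilibrium.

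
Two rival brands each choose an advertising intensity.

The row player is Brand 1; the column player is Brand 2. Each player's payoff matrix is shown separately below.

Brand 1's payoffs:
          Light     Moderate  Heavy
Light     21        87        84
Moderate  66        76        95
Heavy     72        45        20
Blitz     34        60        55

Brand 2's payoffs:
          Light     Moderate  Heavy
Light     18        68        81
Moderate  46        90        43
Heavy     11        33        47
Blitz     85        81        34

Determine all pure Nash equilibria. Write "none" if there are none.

This game has no pure Nash equilibrium.

For each player, find the best response to each opponent profile; mutual best responses are the pure NE.
Brand 1 against Light: payoffs 21, 66, 72, 34 → best response Heavy.
Brand 1 against Moderate: payoffs 87, 76, 45, 60 → best response Light.
Brand 1 against Heavy: payoffs 84, 95, 20, 55 → best response Moderate.
Brand 2 against Light: payoffs 18, 68, 81 → best response Heavy.
Brand 2 against Moderate: payoffs 46, 90, 43 → best response Moderate.
Brand 2 against Heavy: payoffs 11, 33, 47 → best response Heavy.
Brand 2 against Blitz: payoffs 85, 81, 34 → best response Light.
No profile is a mutual best response for all players.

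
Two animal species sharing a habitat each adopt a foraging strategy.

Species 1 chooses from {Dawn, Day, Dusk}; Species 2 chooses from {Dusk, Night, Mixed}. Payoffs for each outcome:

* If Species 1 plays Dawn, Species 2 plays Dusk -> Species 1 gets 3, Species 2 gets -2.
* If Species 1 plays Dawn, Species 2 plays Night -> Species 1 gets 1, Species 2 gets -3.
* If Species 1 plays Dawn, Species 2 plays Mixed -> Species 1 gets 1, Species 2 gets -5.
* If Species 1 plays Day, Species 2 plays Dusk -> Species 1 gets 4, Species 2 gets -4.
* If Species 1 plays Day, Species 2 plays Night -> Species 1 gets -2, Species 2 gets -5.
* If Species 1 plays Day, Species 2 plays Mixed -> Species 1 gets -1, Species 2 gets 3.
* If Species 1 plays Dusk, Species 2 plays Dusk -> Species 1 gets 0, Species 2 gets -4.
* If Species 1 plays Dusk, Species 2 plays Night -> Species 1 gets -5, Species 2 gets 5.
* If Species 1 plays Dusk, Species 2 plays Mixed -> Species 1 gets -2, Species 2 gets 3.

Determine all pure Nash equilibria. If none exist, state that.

No pure-strategy Nash equilibrium.

Species 1 against Dusk: payoffs 3, 4, 0 → best response Day.
Species 1 against Night: payoffs 1, -2, -5 → best response Dawn.
Species 1 against Mixed: payoffs 1, -1, -2 → best response Dawn.
Species 2 against Dawn: payoffs -2, -3, -5 → best response Dusk.
Species 2 against Day: payoffs -4, -5, 3 → best response Mixed.
Species 2 against Dusk: payoffs -4, 5, 3 → best response Night.
No profile is a mutual best response for all players.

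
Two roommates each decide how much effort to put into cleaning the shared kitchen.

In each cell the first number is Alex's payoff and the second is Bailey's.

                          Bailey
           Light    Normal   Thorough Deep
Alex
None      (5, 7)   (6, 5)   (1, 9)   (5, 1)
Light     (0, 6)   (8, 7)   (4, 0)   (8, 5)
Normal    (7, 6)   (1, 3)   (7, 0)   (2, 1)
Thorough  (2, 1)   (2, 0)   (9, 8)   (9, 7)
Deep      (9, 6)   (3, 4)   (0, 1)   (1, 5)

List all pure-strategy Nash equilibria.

Pure-strategy Nash equilibria: (Light, Normal); (Thorough, Thorough); (Deep, Light)

Alex against Light: payoffs 5, 0, 7, 2, 9 → best response Deep.
Alex against Normal: payoffs 6, 8, 1, 2, 3 → best response Light.
Alex against Thorough: payoffs 1, 4, 7, 9, 0 → best response Thorough.
Alex against Deep: payoffs 5, 8, 2, 9, 1 → best response Thorough.
Bailey against None: payoffs 7, 5, 9, 1 → best response Thorough.
Bailey against Light: payoffs 6, 7, 0, 5 → best response Normal.
Bailey against Normal: payoffs 6, 3, 0, 1 → best response Light.
Bailey against Thorough: payoffs 1, 0, 8, 7 → best response Thorough.
Bailey against Deep: payoffs 6, 4, 1, 5 → best response Light.
Mutual best responses: (Light, Normal); (Thorough, Thorough); (Deep, Light).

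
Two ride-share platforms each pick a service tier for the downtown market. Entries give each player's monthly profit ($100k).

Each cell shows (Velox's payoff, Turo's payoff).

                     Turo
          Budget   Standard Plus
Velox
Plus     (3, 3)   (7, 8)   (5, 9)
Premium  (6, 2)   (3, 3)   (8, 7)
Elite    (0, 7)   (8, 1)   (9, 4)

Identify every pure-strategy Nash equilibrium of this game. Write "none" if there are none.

(Plus, Budget): Velox can switch to Premium (3 → 6). Not NE.
(Plus, Standard): Velox can switch to Elite (7 → 8). Not NE.
(Plus, Plus): Velox can switch to Premium (5 → 8). Not NE.
(Premium, Budget): Turo can switch to Standard (2 → 3). Not NE.
(Premium, Standard): Velox can switch to Plus (3 → 7). Not NE.
(Premium, Plus): Velox can switch to Elite (8 → 9). Not NE.
(Elite, Budget): Velox can switch to Plus (0 → 3). Not NE.
(Elite, Standard): Turo can switch to Budget (1 → 7). Not NE.
(Elite, Plus): Turo can switch to Budget (4 → 7). Not NE.

No pure-strategy Nash equilibrium.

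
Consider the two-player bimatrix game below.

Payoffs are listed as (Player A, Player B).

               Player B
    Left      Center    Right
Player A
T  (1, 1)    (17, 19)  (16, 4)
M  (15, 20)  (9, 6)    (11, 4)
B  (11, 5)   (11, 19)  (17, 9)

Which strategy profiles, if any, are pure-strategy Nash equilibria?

(T, Center); (M, Left)

Player A against Left: payoffs 1, 15, 11 → best response M.
Player A against Center: payoffs 17, 9, 11 → best response T.
Player A against Right: payoffs 16, 11, 17 → best response B.
Player B against T: payoffs 1, 19, 4 → best response Center.
Player B against M: payoffs 20, 6, 4 → best response Left.
Player B against B: payoffs 5, 19, 9 → best response Center.
Mutual best responses: (T, Center); (M, Left).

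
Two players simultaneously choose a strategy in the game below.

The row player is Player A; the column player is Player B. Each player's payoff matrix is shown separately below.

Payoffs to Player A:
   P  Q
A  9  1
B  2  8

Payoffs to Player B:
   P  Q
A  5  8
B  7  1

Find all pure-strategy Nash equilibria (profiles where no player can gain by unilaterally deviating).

There is no pure-strategy Nash equilibrium.

(A, P): Player B can switch to Q (5 → 8). Not NE.
(A, Q): Player A can switch to B (1 → 8). Not NE.
(B, P): Player A can switch to A (2 → 9). Not NE.
(B, Q): Player B can switch to P (1 → 7). Not NE.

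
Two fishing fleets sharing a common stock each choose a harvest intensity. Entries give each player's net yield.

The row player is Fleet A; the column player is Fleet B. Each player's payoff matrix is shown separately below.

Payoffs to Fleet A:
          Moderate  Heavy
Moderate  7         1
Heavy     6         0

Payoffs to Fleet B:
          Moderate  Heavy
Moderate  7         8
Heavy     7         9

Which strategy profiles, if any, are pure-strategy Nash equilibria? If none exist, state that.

For each strategy profile, look for a profitable unilateral deviation.
(Moderate, Moderate): Fleet B can switch to Heavy (7 → 8). Not NE.
(Moderate, Heavy): Fleet A gets 1, best alternative 0; Fleet B gets 8, best alternative 7. No profitable deviation — NE.
(Heavy, Moderate): Fleet A can switch to Moderate (6 → 7). Not NE.
(Heavy, Heavy): Fleet A can switch to Moderate (0 → 1). Not NE.

The unique pure-strategy Nash equilibrium is (Moderate, Heavy).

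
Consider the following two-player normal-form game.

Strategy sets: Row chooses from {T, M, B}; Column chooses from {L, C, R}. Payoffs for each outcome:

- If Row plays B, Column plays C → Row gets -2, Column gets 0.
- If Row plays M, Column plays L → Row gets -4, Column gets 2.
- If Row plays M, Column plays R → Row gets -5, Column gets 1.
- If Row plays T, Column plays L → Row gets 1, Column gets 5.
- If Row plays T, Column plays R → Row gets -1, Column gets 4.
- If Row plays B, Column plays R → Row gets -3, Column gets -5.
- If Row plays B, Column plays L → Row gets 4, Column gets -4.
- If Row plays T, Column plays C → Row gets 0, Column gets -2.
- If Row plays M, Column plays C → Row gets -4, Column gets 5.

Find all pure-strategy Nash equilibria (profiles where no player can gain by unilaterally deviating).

none

(T, L): Row can switch to B (1 → 4). Not NE.
(T, C): Column can switch to L (-2 → 5). Not NE.
(T, R): Column can switch to L (4 → 5). Not NE.
(M, L): Row can switch to T (-4 → 1). Not NE.
(M, C): Row can switch to T (-4 → 0). Not NE.
(M, R): Row can switch to T (-5 → -1). Not NE.
(The remaining 3 profiles each have a profitable deviation by the same check.)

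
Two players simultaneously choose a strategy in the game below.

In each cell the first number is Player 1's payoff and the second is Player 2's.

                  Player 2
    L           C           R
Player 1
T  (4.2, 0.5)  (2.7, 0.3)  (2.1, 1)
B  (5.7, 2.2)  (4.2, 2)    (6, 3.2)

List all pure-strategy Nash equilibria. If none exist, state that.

Pure NE: (B, R)

Mark each player's best response to every combination of opponents' strategies; a profile where every player is best-responding is a pure Nash equilibrium.
Player 1 against L: payoffs 4.2, 5.7 → best response B.
Player 1 against C: payoffs 2.7, 4.2 → best response B.
Player 1 against R: payoffs 2.1, 6 → best response B.
Player 2 against T: payoffs 0.5, 0.3, 1 → best response R.
Player 2 against B: payoffs 2.2, 2, 3.2 → best response R.
Mutual best responses: (B, R).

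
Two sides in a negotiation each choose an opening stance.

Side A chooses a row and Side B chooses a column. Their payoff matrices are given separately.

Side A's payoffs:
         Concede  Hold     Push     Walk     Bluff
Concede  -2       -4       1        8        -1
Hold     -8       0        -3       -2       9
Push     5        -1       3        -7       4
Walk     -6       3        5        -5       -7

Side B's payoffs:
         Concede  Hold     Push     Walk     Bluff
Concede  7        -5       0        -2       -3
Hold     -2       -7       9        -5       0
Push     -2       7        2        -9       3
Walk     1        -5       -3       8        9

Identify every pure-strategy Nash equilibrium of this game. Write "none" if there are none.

Side A against Concede: payoffs -2, -8, 5, -6 → best response Push.
Side A against Hold: payoffs -4, 0, -1, 3 → best response Walk.
Side A against Push: payoffs 1, -3, 3, 5 → best response Walk.
Side A against Walk: payoffs 8, -2, -7, -5 → best response Concede.
Side A against Bluff: payoffs -1, 9, 4, -7 → best response Hold.
Side B against Concede: payoffs 7, -5, 0, -2, -3 → best response Concede.
Side B against Hold: payoffs -2, -7, 9, -5, 0 → best response Push.
Side B against Push: payoffs -2, 7, 2, -9, 3 → best response Hold.
Side B against Walk: payoffs 1, -5, -3, 8, 9 → best response Bluff.
No profile is a mutual best response for all players.

This game has no pure Nash equilibrium.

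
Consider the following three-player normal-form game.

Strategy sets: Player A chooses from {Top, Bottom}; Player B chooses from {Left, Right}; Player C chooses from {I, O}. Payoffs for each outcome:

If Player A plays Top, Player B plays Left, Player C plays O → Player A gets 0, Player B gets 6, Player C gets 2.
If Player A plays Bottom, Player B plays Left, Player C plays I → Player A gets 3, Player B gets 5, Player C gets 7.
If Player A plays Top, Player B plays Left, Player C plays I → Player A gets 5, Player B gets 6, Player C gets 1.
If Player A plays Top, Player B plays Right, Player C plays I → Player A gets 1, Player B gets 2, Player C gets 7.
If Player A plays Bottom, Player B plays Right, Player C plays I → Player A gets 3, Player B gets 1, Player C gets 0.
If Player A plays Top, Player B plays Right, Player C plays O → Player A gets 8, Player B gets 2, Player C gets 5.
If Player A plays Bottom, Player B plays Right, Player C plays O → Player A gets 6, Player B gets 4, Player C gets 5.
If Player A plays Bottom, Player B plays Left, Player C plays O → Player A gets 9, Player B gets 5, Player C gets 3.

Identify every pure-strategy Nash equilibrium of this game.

none

Player A against (Left, I): payoffs 5, 3 → best response Top.
Player A against (Left, O): payoffs 0, 9 → best response Bottom.
Player A against (Right, I): payoffs 1, 3 → best response Bottom.
Player A against (Right, O): payoffs 8, 6 → best response Top.
Player B against (Top, I): payoffs 6, 2 → best response Left.
Player B against (Top, O): payoffs 6, 2 → best response Left.
Player B against (Bottom, I): payoffs 5, 1 → best response Left.
Player B against (Bottom, O): payoffs 5, 4 → best response Left.
Player C against (Top, Left): payoffs 1, 2 → best response O.
Player C against (Top, Right): payoffs 7, 5 → best response I.
Player C against (Bottom, Left): payoffs 7, 3 → best response I.
Player C against (Bottom, Right): payoffs 0, 5 → best response O.
No profile is a mutual best response for all players.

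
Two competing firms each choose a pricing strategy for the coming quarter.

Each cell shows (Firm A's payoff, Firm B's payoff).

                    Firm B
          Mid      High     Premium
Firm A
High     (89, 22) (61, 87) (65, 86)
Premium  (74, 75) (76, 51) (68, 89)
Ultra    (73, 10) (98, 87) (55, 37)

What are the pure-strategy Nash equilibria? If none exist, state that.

The pure Nash equilibria are (Premium, Premium); (Ultra, High).

(High, Mid): Firm B can switch to High (22 → 87). Not NE.
(High, High): Firm A can switch to Premium (61 → 76). Not NE.
(High, Premium): Firm A can switch to Premium (65 → 68). Not NE.
(Premium, Mid): Firm A can switch to High (74 → 89). Not NE.
(Premium, High): Firm A can switch to Ultra (76 → 98). Not NE.
(Premium, Premium): Firm A gets 68, best alternative 65; Firm B gets 89, best alternative 75. No profitable deviation — NE.
(Ultra, Mid): Firm A can switch to High (73 → 89). Not NE.
(Ultra, High): Firm A gets 98, best alternative 76; Firm B gets 87, best alternative 37. No profitable deviation — NE.
(The remaining 1 profile has a profitable deviation by the same check.)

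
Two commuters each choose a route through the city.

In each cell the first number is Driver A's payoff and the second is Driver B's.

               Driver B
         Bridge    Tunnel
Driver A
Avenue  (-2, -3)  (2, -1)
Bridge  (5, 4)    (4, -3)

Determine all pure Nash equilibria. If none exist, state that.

The unique pure-strategy Nash equilibrium is (Bridge, Bridge).

Check each profile: it is a Nash equilibrium iff no player can strictly gain by switching unilaterally.
(Avenue, Bridge): Driver A can switch to Bridge (-2 → 5). Not NE.
(Avenue, Tunnel): Driver A can switch to Bridge (2 → 4). Not NE.
(Bridge, Bridge): Driver A gets 5, best alternative -2; Driver B gets 4, best alternative -3. No profitable deviation — NE.
(Bridge, Tunnel): Driver B can switch to Bridge (-3 → 4). Not NE.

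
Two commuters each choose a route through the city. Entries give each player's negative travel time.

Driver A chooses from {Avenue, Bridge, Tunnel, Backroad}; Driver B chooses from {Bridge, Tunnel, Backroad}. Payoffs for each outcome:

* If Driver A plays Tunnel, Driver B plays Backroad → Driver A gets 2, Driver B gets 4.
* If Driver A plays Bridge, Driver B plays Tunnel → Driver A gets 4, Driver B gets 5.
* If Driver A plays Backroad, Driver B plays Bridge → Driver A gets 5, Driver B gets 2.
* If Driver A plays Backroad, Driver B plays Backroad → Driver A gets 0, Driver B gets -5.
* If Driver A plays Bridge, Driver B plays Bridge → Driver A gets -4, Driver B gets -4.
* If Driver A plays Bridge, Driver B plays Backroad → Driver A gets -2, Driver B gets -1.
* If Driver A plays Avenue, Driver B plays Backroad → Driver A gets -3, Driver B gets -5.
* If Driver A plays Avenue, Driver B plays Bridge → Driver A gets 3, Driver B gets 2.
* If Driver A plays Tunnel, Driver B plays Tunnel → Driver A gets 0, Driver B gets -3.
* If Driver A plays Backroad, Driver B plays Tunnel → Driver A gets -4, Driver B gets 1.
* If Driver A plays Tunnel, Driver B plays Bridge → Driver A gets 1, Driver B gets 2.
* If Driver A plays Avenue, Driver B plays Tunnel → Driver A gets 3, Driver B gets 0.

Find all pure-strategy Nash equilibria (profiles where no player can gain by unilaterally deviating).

Driver A against Bridge: payoffs 3, -4, 1, 5 → best response Backroad.
Driver A against Tunnel: payoffs 3, 4, 0, -4 → best response Bridge.
Driver A against Backroad: payoffs -3, -2, 2, 0 → best response Tunnel.
Driver B against Avenue: payoffs 2, 0, -5 → best response Bridge.
Driver B against Bridge: payoffs -4, 5, -1 → best response Tunnel.
Driver B against Tunnel: payoffs 2, -3, 4 → best response Backroad.
Driver B against Backroad: payoffs 2, 1, -5 → best response Bridge.
Mutual best responses: (Bridge, Tunnel); (Tunnel, Backroad); (Backroad, Bridge).

(Bridge, Tunnel), (Tunnel, Backroad), (Backroad, Bridge)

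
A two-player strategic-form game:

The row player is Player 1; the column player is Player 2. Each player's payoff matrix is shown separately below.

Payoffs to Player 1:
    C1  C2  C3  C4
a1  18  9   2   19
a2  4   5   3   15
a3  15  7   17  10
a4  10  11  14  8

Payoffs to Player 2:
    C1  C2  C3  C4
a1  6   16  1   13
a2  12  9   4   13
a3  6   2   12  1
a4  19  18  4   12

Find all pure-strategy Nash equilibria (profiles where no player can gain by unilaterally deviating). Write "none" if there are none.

Player 1 against C1: payoffs 18, 4, 15, 10 → best response a1.
Player 1 against C2: payoffs 9, 5, 7, 11 → best response a4.
Player 1 against C3: payoffs 2, 3, 17, 14 → best response a3.
Player 1 against C4: payoffs 19, 15, 10, 8 → best response a1.
Player 2 against a1: payoffs 6, 16, 1, 13 → best response C2.
Player 2 against a2: payoffs 12, 9, 4, 13 → best response C4.
Player 2 against a3: payoffs 6, 2, 12, 1 → best response C3.
Player 2 against a4: payoffs 19, 18, 4, 12 → best response C1.
Mutual best responses: (a3, C3).

The unique pure-strategy Nash equilibrium is (a3, C3).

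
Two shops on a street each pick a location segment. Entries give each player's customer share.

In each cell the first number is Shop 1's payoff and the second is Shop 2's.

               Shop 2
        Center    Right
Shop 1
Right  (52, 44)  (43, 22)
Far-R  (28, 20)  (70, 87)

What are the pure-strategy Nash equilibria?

Check each profile: it is a Nash equilibrium iff no player can strictly gain by switching unilaterally.
(Right, Center): Shop 1 gets 52, best alternative 28; Shop 2 gets 44, best alternative 22. No profitable deviation — NE.
(Right, Right): Shop 1 can switch to Far-R (43 → 70). Not NE.
(Far-R, Center): Shop 1 can switch to Right (28 → 52). Not NE.
(Far-R, Right): Shop 1 gets 70, best alternative 43; Shop 2 gets 87, best alternative 20. No profitable deviation — NE.

(Right, Center) and (Far-R, Right)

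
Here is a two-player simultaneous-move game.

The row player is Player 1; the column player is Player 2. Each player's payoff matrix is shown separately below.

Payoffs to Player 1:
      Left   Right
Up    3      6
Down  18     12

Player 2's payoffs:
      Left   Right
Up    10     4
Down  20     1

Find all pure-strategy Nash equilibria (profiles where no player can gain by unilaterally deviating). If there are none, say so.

For each player, find the best response to each opponent profile; mutual best responses are the pure NE.
Player 1 against Left: payoffs 3, 18 → best response Down.
Player 1 against Right: payoffs 6, 12 → best response Down.
Player 2 against Up: payoffs 10, 4 → best response Left.
Player 2 against Down: payoffs 20, 1 → best response Left.
Mutual best responses: (Down, Left).

The unique pure-strategy Nash equilibrium is (Down, Left).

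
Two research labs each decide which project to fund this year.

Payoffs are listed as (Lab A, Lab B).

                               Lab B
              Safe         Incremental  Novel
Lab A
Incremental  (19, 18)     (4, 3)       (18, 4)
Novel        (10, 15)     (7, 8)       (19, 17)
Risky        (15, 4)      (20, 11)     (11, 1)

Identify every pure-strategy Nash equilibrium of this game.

(Incremental, Safe): Lab A gets 19, best alternative 15; Lab B gets 18, best alternative 4. No profitable deviation — NE.
(Incremental, Incremental): Lab A can switch to Novel (4 → 7). Not NE.
(Incremental, Novel): Lab A can switch to Novel (18 → 19). Not NE.
(Novel, Safe): Lab A can switch to Incremental (10 → 19). Not NE.
(Novel, Incremental): Lab A can switch to Risky (7 → 20). Not NE.
(Novel, Novel): Lab A gets 19, best alternative 18; Lab B gets 17, best alternative 15. No profitable deviation — NE.
(Risky, Safe): Lab A can switch to Incremental (15 → 19). Not NE.
(Risky, Incremental): Lab A gets 20, best alternative 7; Lab B gets 11, best alternative 4. No profitable deviation — NE.
(Risky, Novel): Lab A can switch to Incremental (11 → 18). Not NE.

(Incremental, Safe), (Novel, Novel), (Risky, Incremental)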